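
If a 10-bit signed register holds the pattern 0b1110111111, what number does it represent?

pattern = 1110111111 (MSB is 1 ⇒ negative)
Invert: 0001000000, add 1 → 0001000001 = 65, so the value is -65.
(Equivalently: 959 - 2^10 = 959 - 1024 = -65.)

-65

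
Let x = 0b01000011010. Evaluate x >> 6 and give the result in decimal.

8

x = 1000011010
shift right by 6 → 0000001000 = 8
(equivalently, floor(538 / 64))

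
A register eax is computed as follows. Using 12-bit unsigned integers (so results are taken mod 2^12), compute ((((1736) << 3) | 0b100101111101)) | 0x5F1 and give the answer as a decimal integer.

4093

1736 = 011011001000
→ << 3 (mod 2^12) → 011001000000 = 1600
0b100101111101 = 100101111101
→ | → 111101111101 = 3965
0x5F1 = 010111110001
→ | → 111111111101 = 4093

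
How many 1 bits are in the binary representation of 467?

6

467 = 111010011
Count the 1s: 1 + 1 + 1 + 1 + 1 + 1 = 6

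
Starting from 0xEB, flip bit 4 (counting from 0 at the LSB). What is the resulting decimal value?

251

x = 011101011
bit 4 is currently 0; toggle it via x ^ (1 << 4) = x ^ 16
→ 011111011 = 251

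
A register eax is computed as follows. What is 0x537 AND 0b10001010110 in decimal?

0x537 = 10100110111
b = 10001010110
AND → 10000010110 = 1046

1046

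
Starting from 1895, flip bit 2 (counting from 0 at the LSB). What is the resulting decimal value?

1891

x = 11101100111
bit 2 is currently 1; toggle it via x ^ (1 << 2) = x ^ 4
→ 11101100011 = 1891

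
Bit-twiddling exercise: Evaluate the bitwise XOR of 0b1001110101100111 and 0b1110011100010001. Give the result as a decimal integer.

31350

a = 1001110101100111
b = 1110011100010001
XOR → 0111101001110110 = 31350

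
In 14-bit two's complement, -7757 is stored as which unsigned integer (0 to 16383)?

8627

7757 in 14 bits: 01111001001101
Invert: 10000110110010
Add 1:  10000110110011 = 8627
(Check: 2^14 - 7757 = 16384 - 7757 = 8627.)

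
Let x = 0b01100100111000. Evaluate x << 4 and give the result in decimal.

x = 00001100100111000
shift left by 4 → 11001001110000000 = 103296
(equivalently, 6456 × 2^4 = 6456 × 16)

103296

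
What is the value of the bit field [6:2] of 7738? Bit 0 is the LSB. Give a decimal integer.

v = 1111000111010
Shift right by 2: 11110001110
Mask low 5 bits: 01110 = 14

14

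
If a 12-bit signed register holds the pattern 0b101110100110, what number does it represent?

pattern = 101110100110 (MSB is 1 ⇒ negative)
Invert: 010001011001, add 1 → 010001011010 = 1114, so the value is -1114.
(Equivalently: 2982 - 2^12 = 2982 - 4096 = -1114.)

-1114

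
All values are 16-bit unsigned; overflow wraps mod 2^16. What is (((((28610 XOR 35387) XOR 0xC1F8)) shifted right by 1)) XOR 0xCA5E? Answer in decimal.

28610 = 0110111111000010
35387 = 1000101000111011
→ XOR → 1110010111111001 = 58873
0xC1F8 = 1100000111111000
→ XOR → 0010010000000001 = 9217
→ shifted right by 1 → 0001001000000000 = 4608
0xCA5E = 1100101001011110
→ XOR → 1101100001011110 = 55390

55390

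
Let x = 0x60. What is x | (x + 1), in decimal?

97

x = 1100000 = 96
x + 1 = 1100001
OR    = 1100001 = 97
(x | (x + 1) sets the lowest cleared bit.)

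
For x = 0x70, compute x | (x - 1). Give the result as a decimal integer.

127

x = 1110000 = 112
x - 1 = 1101111
OR    = 1111111 = 127
(x | (x - 1) sets all bits below the lowest set bit.)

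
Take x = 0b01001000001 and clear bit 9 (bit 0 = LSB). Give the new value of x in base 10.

65

x = 01001000001
bit 9 is currently 1; clear it via x & ~(1 << 9) = x & ~512
→ 00001000001 = 65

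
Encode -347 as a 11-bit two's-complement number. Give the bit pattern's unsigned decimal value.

347 in 11 bits: 00101011011
Invert: 11010100100
Add 1:  11010100101 = 1701
(Check: 2^11 - 347 = 2048 - 347 = 1701.)

1701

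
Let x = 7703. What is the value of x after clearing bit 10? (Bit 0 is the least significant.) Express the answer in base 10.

x = 1111000010111
bit 10 is currently 1; clear it via x & ~(1 << 10) = x & ~1024
→ 1101000010111 = 6679

6679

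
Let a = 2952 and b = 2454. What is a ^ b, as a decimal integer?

2952 = 101110001000
2454 = 100110010110
XOR → 001000011110 = 542

542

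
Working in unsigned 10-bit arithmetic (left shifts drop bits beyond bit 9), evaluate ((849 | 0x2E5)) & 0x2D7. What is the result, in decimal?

725

849 = 1101010001
0x2E5 = 1011100101
→ | → 1111110101 = 1013
0x2D7 = 1011010111
→ & → 1011010101 = 725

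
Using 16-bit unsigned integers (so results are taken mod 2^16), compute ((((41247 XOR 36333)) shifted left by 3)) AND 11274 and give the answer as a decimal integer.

41247 = 1010000100011111
36333 = 1000110111101101
→ XOR → 0010110011110010 = 11506
→ shifted left by 3 (mod 2^16) → 0110011110010000 = 26512
11274 = 0010110000001010
→ AND → 0010010000000000 = 9216

9216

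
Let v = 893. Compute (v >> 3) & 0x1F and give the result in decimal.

v = 1101111101
Shift right by 3: 1101111
Mask low 5 bits: 01111 = 15

15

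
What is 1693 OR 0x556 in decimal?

2015

1693 = 11010011101
0x556 = 10101010110
 OR → 11111011111 = 2015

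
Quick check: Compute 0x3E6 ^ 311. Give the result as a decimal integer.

721

0x3E6 = 1111100110
311 = 0100110111
XOR → 1011010001 = 721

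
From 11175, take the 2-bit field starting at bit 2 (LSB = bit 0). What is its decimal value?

v = 010101110100111
Shift right by 2: 0101011101001
Mask low 2 bits: 01 = 1

1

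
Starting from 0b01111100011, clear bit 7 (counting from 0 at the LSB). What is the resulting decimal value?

x = 01111100011
bit 7 is currently 1; clear it via x & ~(1 << 7) = x & ~128
→ 01101100011 = 867

867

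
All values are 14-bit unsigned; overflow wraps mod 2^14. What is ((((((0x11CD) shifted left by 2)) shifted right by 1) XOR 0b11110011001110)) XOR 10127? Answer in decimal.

0x11CD = 01000111001101
→ shifted left by 2 (mod 2^14) → 00011100110100 = 1844
→ shifted right by 1 → 00001110011010 = 922
0b11110011001110 = 11110011001110
→ XOR → 11111101010100 = 16212
10127 = 10011110001111
→ XOR → 01100011011011 = 6363

6363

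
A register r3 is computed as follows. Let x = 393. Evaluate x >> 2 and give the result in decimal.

393 = 110001001
shift right by 2 → 001100010 = 98
(equivalently, floor(393 / 4))

98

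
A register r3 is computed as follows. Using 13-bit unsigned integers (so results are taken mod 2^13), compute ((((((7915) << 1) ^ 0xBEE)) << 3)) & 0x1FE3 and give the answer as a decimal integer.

7915 = 1111011101011
→ << 1 (mod 2^13) → 1110111010110 = 7638
0xBEE = 0101111101110
→ ^ → 1011000111000 = 5688
→ << 3 (mod 2^13) → 1000111000000 = 4544
0x1FE3 = 1111111100011
→ & → 1000111000000 = 4544

4544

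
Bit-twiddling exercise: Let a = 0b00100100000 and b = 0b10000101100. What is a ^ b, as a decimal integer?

a = 00100100000
b = 10000101100
XOR → 10100001100 = 1292

1292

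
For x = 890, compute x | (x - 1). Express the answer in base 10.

891

x = 1101111010 = 890
x - 1 = 1101111001
OR    = 1101111011 = 891
(x | (x - 1) sets all bits below the lowest set bit.)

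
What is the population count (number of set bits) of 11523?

11523 = 10110100000011
Count the 1s: 1 + 1 + 1 + 1 + 1 + 1 = 6

6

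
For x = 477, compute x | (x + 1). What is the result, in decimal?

x = 111011101 = 477
x + 1 = 111011110
OR    = 111011111 = 479
(x | (x + 1) sets the lowest cleared bit.)

479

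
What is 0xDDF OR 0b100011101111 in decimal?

0xDDF = 110111011111
b = 100011101111
 OR → 110111111111 = 3583

3583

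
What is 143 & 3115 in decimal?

11

143 = 000010001111
3115 = 110000101011
AND → 000000001011 = 11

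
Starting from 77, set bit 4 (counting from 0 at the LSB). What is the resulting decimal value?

93

x = 0001001101
bit 4 is currently 0; set it via x | (1 << 4) = x | 16
→ 0001011101 = 93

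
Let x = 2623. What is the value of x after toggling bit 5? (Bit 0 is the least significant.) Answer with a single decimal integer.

x = 0101000111111
bit 5 is currently 1; toggle it via x ^ (1 << 5) = x ^ 32
→ 0101000011111 = 2591

2591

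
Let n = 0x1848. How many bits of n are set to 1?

0x1848 = 1100001001000
Count the 1s: 1 + 1 + 1 + 1 = 4

4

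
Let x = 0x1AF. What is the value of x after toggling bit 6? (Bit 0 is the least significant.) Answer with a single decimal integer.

x = 0110101111
bit 6 is currently 0; toggle it via x ^ (1 << 6) = x ^ 64
→ 0111101111 = 495

495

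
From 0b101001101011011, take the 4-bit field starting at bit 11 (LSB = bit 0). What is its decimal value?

v = 101001101011011
Shift right by 11: 1010
Mask low 4 bits: 1010 = 10

10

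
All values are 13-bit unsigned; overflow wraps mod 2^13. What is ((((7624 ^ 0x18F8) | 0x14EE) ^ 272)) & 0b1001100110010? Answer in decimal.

7624 = 1110111001000
0x18F8 = 1100011111000
→ ^ → 0010100110000 = 1328
0x14EE = 1010011101110
→ | → 1010111111110 = 5630
272 = 0000100010000
→ ^ → 1010011101110 = 5358
0b1001100110010 = 1001100110010
→ & → 1000000100010 = 4130

4130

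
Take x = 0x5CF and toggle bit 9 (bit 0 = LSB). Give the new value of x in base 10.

x = 10111001111
bit 9 is currently 0; toggle it via x ^ (1 << 9) = x ^ 512
→ 11111001111 = 1999

1999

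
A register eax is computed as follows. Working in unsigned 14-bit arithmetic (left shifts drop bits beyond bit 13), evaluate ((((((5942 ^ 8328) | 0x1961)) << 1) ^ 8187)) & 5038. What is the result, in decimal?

5942 = 01011100110110
8328 = 10000010001000
→ ^ → 11011110111110 = 14270
0x1961 = 01100101100001
→ | → 11111111111111 = 16383
→ << 1 (mod 2^14) → 11111111111110 = 16382
8187 = 01111111111011
→ ^ → 10000000000101 = 8197
5038 = 01001110101110
→ & → 00000000000100 = 4

4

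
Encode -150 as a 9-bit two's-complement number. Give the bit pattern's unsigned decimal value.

150 in 9 bits: 010010110
Invert: 101101001
Add 1:  101101010 = 362
(Check: 2^9 - 150 = 512 - 150 = 362.)

362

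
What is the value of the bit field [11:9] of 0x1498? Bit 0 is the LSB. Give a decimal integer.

2

v = 1010010011000
Shift right by 9: 1010
Mask low 3 bits: 010 = 2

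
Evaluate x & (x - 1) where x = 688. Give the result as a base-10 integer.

672

x = 1010110000 = 688
x - 1 = 1010101111
AND   = 1010100000 = 672
(x & (x - 1) clears the lowest set bit of x.)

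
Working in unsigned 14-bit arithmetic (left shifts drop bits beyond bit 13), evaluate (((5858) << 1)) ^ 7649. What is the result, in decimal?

12325

5858 = 01011011100010
→ << 1 (mod 2^14) → 10110111000100 = 11716
7649 = 01110111100001
→ ^ → 11000000100101 = 12325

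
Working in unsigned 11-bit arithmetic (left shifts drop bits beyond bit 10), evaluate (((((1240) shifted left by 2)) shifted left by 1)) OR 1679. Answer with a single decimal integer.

1240 = 10011011000
→ shifted left by 2 (mod 2^11) → 01101100000 = 864
→ shifted left by 1 (mod 2^11) → 11011000000 = 1728
1679 = 11010001111
→ OR → 11011001111 = 1743

1743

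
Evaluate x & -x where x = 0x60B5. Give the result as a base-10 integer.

1

x = 110000010110101 = 24757
-x (two's complement) = …001111101001011
AND   = 000000000000001 = 1
(x & -x isolates the lowest set bit of x.)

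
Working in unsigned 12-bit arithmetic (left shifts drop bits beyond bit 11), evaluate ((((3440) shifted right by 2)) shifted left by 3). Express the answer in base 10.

2784

3440 = 110101110000
→ shifted right by 2 → 001101011100 = 860
→ shifted left by 3 (mod 2^12) → 101011100000 = 2784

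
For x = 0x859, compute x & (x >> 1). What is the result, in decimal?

8

x = 100001011001 = 2137
x>>1 = 010000101100
AND  = 000000001000 = 8
(x & (x >> 1) has a 1 wherever x has two consecutive 1 bits.)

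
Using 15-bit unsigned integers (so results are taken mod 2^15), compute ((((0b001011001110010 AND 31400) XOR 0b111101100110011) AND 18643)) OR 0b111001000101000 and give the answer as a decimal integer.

31291

0b001011001110010 = 001011001110010
31400 = 111101010101000
→ AND → 001001000100000 = 4640
0b111101100110011 = 111101100110011
→ XOR → 110100100010011 = 26899
18643 = 100100011010011
→ AND → 100100000010011 = 18451
0b111001000101000 = 111001000101000
→ OR → 111101000111011 = 31291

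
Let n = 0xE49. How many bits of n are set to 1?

6

0xE49 = 111001001001
Count the 1s: 1 + 1 + 1 + 1 + 1 + 1 = 6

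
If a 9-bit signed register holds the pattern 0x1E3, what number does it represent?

pattern = 111100011 (MSB is 1 ⇒ negative)
Invert: 000011100, add 1 → 000011101 = 29, so the value is -29.
(Equivalently: 483 - 2^9 = 483 - 512 = -29.)

-29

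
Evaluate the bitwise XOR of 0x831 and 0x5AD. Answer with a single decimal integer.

0x831 = 100000110001
0x5AD = 010110101101
XOR → 110110011100 = 3484

3484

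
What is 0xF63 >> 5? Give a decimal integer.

123

0xF63 = 111101100011
shift right by 5 → 000001111011 = 123
(equivalently, floor(3939 / 32))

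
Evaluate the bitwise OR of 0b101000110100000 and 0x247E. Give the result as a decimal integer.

30206

a = 101000110100000
0x247E = 010010001111110
 OR → 111010111111110 = 30206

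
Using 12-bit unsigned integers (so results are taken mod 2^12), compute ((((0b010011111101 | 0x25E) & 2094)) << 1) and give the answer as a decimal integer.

0b010011111101 = 010011111101
0x25E = 001001011110
→ | → 011011111111 = 1791
2094 = 100000101110
→ & → 000000101110 = 46
→ << 1 (mod 2^12) → 000001011100 = 92

92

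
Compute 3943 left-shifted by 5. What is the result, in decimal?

126176

3943 = 00000111101100111
shift left by 5 → 11110110011100000 = 126176
(equivalently, 3943 × 2^5 = 3943 × 32)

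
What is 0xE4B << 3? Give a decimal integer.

29272

0xE4B = 000111001001011
shift left by 3 → 111001001011000 = 29272
(equivalently, 3659 × 2^3 = 3659 × 8)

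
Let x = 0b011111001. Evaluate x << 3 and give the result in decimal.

x = 00011111001
shift left by 3 → 11111001000 = 1992
(equivalently, 249 × 2^3 = 249 × 8)

1992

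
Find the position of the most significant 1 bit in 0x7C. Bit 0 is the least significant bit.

6

0x7C = 1111100
The topmost 1 is at position 6 (since 2^6 = 64 ≤ 124 < 128).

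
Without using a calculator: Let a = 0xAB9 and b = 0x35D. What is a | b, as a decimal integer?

3069

0xAB9 = 101010111001
0x35D = 001101011101
 OR → 101111111101 = 3069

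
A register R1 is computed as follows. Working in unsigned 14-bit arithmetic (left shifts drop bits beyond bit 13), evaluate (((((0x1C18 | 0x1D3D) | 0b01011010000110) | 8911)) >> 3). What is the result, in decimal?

0x1C18 = 01110000011000
0x1D3D = 01110100111101
→ | → 01110100111101 = 7485
0b01011010000110 = 01011010000110
→ | → 01111110111111 = 8127
8911 = 10001011001111
→ | → 11111111111111 = 16383
→ >> 3 → 00011111111111 = 2047

2047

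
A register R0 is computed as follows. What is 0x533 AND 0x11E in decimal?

274

0x533 = 10100110011
0x11E = 00100011110
AND → 00100010010 = 274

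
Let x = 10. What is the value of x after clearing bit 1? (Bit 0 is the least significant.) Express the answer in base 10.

x = 0000000001010
bit 1 is currently 1; clear it via x & ~(1 << 1) = x & ~2
→ 0000000001000 = 8

8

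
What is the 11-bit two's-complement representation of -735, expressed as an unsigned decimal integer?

1313

735 in 11 bits: 01011011111
Invert: 10100100000
Add 1:  10100100001 = 1313
(Check: 2^11 - 735 = 2048 - 735 = 1313.)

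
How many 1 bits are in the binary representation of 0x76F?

0x76F = 11101101111
Count the 1s: 1 + 1 + 1 + 1 + 1 + 1 + 1 + 1 + 1 = 9

9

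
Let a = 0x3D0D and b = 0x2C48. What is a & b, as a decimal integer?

11272

0x3D0D = 11110100001101
0x2C48 = 10110001001000
AND → 10110000001000 = 11272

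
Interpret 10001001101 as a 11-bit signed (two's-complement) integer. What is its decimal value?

pattern = 10001001101 (MSB is 1 ⇒ negative)
Invert: 01110110010, add 1 → 01110110011 = 947, so the value is -947.
(Equivalently: 1101 - 2^11 = 1101 - 2048 = -947.)

-947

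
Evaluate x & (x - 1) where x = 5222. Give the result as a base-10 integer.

x = 1010001100110 = 5222
x - 1 = 1010001100101
AND   = 1010001100100 = 5220
(x & (x - 1) clears the lowest set bit of x.)

5220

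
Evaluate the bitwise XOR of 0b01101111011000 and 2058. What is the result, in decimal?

5074

a = 1101111011000
2058 = 0100000001010
XOR → 1001111010010 = 5074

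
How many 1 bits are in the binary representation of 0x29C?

5

0x29C = 1010011100
Count the 1s: 1 + 1 + 1 + 1 + 1 = 5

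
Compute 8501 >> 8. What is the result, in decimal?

33

8501 = 10000100110101
shift right by 8 → 00000000100001 = 33
(equivalently, floor(8501 / 256))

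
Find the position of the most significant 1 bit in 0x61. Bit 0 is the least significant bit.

0x61 = 1100001
The topmost 1 is at position 6 (since 2^6 = 64 ≤ 97 < 128).

6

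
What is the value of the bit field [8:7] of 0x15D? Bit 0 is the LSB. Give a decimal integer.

v = 0101011101
Shift right by 7: 010
Mask low 2 bits: 10 = 2

2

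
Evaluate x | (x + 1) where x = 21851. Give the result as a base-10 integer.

21855

x = 101010101011011 = 21851
x + 1 = 101010101011100
OR    = 101010101011111 = 21855
(x | (x + 1) sets the lowest cleared bit.)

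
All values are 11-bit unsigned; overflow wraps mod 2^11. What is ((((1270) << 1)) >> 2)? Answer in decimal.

123

1270 = 10011110110
→ << 1 (mod 2^11) → 00111101100 = 492
→ >> 2 → 00001111011 = 123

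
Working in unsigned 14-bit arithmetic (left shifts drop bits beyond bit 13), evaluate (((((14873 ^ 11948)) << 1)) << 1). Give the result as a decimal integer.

14873 = 11101000011001
11948 = 10111010101100
→ ^ → 01010010110101 = 5301
→ << 1 (mod 2^14) → 10100101101010 = 10602
→ << 1 (mod 2^14) → 01001011010100 = 4820

4820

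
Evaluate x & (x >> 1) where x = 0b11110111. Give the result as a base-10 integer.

115

x = 11110111 = 247
x>>1 = 01111011
AND  = 01110011 = 115
(x & (x >> 1) has a 1 wherever x has two consecutive 1 bits.)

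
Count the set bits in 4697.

6

4697 = 1001001011001
Count the 1s: 1 + 1 + 1 + 1 + 1 + 1 = 6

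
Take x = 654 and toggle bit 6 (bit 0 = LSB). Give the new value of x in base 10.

718

x = 1010001110
bit 6 is currently 0; toggle it via x ^ (1 << 6) = x ^ 64
→ 1011001110 = 718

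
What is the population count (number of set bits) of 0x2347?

7

0x2347 = 10001101000111
Count the 1s: 1 + 1 + 1 + 1 + 1 + 1 + 1 = 7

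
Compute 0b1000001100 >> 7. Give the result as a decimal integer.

x = 1000001100
shift right by 7 → 0000000100 = 4
(equivalently, floor(524 / 128))

4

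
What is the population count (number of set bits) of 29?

29 = 11101
Count the 1s: 1 + 1 + 1 + 1 = 4

4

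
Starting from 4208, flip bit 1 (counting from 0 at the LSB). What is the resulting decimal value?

x = 1000001110000
bit 1 is currently 0; toggle it via x ^ (1 << 1) = x ^ 2
→ 1000001110010 = 4210

4210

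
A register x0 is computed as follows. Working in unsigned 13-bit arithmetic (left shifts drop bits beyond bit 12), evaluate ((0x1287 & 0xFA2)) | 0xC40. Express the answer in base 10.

3778

0x1287 = 1001010000111
0xFA2 = 0111110100010
→ & → 0001010000010 = 642
0xC40 = 0110001000000
→ | → 0111011000010 = 3778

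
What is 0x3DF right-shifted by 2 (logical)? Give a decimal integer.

0x3DF = 1111011111
shift right by 2 → 0011110111 = 247
(equivalently, floor(991 / 4))

247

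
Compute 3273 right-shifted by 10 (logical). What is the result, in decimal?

3

3273 = 110011001001
shift right by 10 → 000000000011 = 3
(equivalently, floor(3273 / 1024))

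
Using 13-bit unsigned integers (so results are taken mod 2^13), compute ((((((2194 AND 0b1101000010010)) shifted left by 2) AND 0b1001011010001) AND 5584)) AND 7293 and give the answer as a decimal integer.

2194 = 0100010010010
0b1101000010010 = 1101000010010
→ AND → 0100000010010 = 2066
→ shifted left by 2 (mod 2^13) → 0000001001000 = 72
0b1001011010001 = 1001011010001
→ AND → 0000001000000 = 64
5584 = 1010111010000
→ AND → 0000001000000 = 64
7293 = 1110001111101
→ AND → 0000001000000 = 64

64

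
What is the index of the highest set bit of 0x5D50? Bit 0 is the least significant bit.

14

0x5D50 = 101110101010000
The topmost 1 is at position 14 (since 2^14 = 16384 ≤ 23888 < 32768).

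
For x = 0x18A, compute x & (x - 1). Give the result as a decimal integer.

x = 110001010 = 394
x - 1 = 110001001
AND   = 110001000 = 392
(x & (x - 1) clears the lowest set bit of x.)

392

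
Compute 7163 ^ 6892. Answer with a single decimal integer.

279

7163 = 1101111111011
6892 = 1101011101100
XOR → 0000100010111 = 279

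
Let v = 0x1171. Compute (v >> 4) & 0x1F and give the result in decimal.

23

v = 001000101110001
Shift right by 4: 00100010111
Mask low 5 bits: 10111 = 23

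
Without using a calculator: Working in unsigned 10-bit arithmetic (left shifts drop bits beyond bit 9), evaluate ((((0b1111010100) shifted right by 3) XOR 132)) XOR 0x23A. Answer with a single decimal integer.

0b1111010100 = 1111010100
→ shifted right by 3 → 0001111010 = 122
132 = 0010000100
→ XOR → 0011111110 = 254
0x23A = 1000111010
→ XOR → 1011000100 = 708

708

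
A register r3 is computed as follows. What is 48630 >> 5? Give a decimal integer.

1519

48630 = 1011110111110110
shift right by 5 → 0000010111101111 = 1519
(equivalently, floor(48630 / 32))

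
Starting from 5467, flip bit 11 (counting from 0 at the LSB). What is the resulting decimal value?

7515

x = 1010101011011
bit 11 is currently 0; toggle it via x ^ (1 << 11) = x ^ 2048
→ 1110101011011 = 7515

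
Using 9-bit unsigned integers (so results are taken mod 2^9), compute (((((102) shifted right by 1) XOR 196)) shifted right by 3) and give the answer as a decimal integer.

30

102 = 001100110
→ shifted right by 1 → 000110011 = 51
196 = 011000100
→ XOR → 011110111 = 247
→ shifted right by 3 → 000011110 = 30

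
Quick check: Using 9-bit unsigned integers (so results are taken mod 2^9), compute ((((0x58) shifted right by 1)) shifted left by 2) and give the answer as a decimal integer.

176

0x58 = 001011000
→ shifted right by 1 → 000101100 = 44
→ shifted left by 2 (mod 2^9) → 010110000 = 176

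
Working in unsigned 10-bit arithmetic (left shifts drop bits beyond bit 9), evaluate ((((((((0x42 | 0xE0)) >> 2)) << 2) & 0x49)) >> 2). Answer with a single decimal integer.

0x42 = 0001000010
0xE0 = 0011100000
→ | → 0011100010 = 226
→ >> 2 → 0000111000 = 56
→ << 2 (mod 2^10) → 0011100000 = 224
0x49 = 0001001001
→ & → 0001000000 = 64
→ >> 2 → 0000010000 = 16

16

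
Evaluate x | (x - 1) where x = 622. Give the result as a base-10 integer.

x = 1001101110 = 622
x - 1 = 1001101101
OR    = 1001101111 = 623
(x | (x - 1) sets all bits below the lowest set bit.)

623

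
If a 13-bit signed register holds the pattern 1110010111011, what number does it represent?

-837

pattern = 1110010111011 (MSB is 1 ⇒ negative)
Invert: 0001101000100, add 1 → 0001101000101 = 837, so the value is -837.
(Equivalently: 7355 - 2^13 = 7355 - 8192 = -837.)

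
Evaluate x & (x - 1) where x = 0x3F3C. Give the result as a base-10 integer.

16184

x = 11111100111100 = 16188
x - 1 = 11111100111011
AND   = 11111100111000 = 16184
(x & (x - 1) clears the lowest set bit of x.)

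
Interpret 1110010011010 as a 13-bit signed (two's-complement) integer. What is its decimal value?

-870

pattern = 1110010011010 (MSB is 1 ⇒ negative)
Invert: 0001101100101, add 1 → 0001101100110 = 870, so the value is -870.
(Equivalently: 7322 - 2^13 = 7322 - 8192 = -870.)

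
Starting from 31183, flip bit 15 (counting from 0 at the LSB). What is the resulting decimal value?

x = 0111100111001111
bit 15 is currently 0; toggle it via x ^ (1 << 15) = x ^ 32768
→ 1111100111001111 = 63951

63951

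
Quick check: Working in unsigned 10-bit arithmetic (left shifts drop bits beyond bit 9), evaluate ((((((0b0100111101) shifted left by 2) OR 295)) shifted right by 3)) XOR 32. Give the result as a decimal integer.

0b0100111101 = 0100111101
→ shifted left by 2 (mod 2^10) → 0011110100 = 244
295 = 0100100111
→ OR → 0111110111 = 503
→ shifted right by 3 → 0000111110 = 62
32 = 0000100000
→ XOR → 0000011110 = 30

30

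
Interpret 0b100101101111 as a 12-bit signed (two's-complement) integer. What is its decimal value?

pattern = 100101101111 (MSB is 1 ⇒ negative)
Invert: 011010010000, add 1 → 011010010001 = 1681, so the value is -1681.
(Equivalently: 2415 - 2^12 = 2415 - 4096 = -1681.)

-1681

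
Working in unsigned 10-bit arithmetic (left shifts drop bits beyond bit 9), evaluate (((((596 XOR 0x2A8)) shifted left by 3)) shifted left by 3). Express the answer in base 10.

768

596 = 1001010100
0x2A8 = 1010101000
→ XOR → 0011111100 = 252
→ shifted left by 3 (mod 2^10) → 1111100000 = 992
→ shifted left by 3 (mod 2^10) → 1100000000 = 768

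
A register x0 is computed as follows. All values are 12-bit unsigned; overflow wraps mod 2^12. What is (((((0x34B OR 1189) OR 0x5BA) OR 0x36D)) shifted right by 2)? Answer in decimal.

0x34B = 001101001011
1189 = 010010100101
→ OR → 011111101111 = 2031
0x5BA = 010110111010
→ OR → 011111111111 = 2047
0x36D = 001101101101
→ OR → 011111111111 = 2047
→ shifted right by 2 → 000111111111 = 511

511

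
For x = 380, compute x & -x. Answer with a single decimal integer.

4

x = 101111100 = 380
-x (two's complement) = …010000100
AND   = 000000100 = 4
(x & -x isolates the lowest set bit of x.)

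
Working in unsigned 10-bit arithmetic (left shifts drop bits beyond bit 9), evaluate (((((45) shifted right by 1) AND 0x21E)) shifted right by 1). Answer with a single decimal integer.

45 = 0000101101
→ shifted right by 1 → 0000010110 = 22
0x21E = 1000011110
→ AND → 0000010110 = 22
→ shifted right by 1 → 0000001011 = 11

11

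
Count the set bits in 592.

3

592 = 1001010000
Count the 1s: 1 + 1 + 1 = 3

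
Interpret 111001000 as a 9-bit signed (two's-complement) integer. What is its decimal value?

pattern = 111001000 (MSB is 1 ⇒ negative)
Invert: 000110111, add 1 → 000111000 = 56, so the value is -56.
(Equivalently: 456 - 2^9 = 456 - 512 = -56.)

-56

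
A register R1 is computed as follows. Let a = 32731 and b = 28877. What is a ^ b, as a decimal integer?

3862

32731 = 111111111011011
28877 = 111000011001101
XOR → 000111100010110 = 3862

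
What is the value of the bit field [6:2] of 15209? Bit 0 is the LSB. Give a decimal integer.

26

v = 011101101101001
Shift right by 2: 0111011011010
Mask low 5 bits: 11010 = 26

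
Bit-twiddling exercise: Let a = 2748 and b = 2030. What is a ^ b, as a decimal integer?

2748 = 101010111100
2030 = 011111101110
XOR → 110101010010 = 3410

3410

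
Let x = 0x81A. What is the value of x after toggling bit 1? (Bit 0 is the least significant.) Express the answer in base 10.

x = 100000011010
bit 1 is currently 1; toggle it via x ^ (1 << 1) = x ^ 2
→ 100000011000 = 2072

2072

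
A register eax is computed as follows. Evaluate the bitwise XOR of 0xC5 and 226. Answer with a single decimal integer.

0xC5 = 11000101
226 = 11100010
XOR → 00100111 = 39

39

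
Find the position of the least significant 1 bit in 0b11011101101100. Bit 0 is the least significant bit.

2

0b11011101101100 = 11011101101100
Trailing zeros: 2, so the lowest set bit is bit 2 (value 4).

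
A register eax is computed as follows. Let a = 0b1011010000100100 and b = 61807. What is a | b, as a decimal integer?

62831

a = 1011010000100100
61807 = 1111000101101111
 OR → 1111010101101111 = 62831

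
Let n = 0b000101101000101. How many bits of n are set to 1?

n = 101101000101
Count the 1s: 1 + 1 + 1 + 1 + 1 + 1 = 6

6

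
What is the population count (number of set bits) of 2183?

5

2183 = 100010000111
Count the 1s: 1 + 1 + 1 + 1 + 1 = 5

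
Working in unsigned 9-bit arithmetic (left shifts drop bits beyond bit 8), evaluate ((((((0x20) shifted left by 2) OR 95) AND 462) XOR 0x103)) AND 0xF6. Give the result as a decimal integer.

0x20 = 000100000
→ shifted left by 2 (mod 2^9) → 010000000 = 128
95 = 001011111
→ OR → 011011111 = 223
462 = 111001110
→ AND → 011001110 = 206
0x103 = 100000011
→ XOR → 111001101 = 461
0xF6 = 011110110
→ AND → 011000100 = 196

196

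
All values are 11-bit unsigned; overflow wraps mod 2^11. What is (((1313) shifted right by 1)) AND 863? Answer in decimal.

528

1313 = 10100100001
→ shifted right by 1 → 01010010000 = 656
863 = 01101011111
→ AND → 01000010000 = 528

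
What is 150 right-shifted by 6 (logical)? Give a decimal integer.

2

150 = 10010110
shift right by 6 → 00000010 = 2
(equivalently, floor(150 / 64))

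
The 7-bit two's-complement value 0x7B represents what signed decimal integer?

-5

pattern = 1111011 (MSB is 1 ⇒ negative)
Invert: 0000100, add 1 → 0000101 = 5, so the value is -5.
(Equivalently: 123 - 2^7 = 123 - 128 = -5.)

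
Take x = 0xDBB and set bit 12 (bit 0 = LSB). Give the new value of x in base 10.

x = 0110110111011
bit 12 is currently 0; set it via x | (1 << 12) = x | 4096
→ 1110110111011 = 7611

7611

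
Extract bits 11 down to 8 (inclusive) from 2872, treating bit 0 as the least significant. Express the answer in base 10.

11

v = 0101100111000
Shift right by 8: 01011
Mask low 4 bits: 1011 = 11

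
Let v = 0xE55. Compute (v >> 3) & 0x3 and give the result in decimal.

2

v = 0111001010101
Shift right by 3: 0111001010
Mask low 2 bits: 10 = 2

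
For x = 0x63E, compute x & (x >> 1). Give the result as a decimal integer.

x = 11000111110 = 1598
x>>1 = 01100011111
AND  = 01000011110 = 542
(x & (x >> 1) has a 1 wherever x has two consecutive 1 bits.)

542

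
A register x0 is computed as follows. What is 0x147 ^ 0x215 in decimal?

850

0x147 = 0101000111
0x215 = 1000010101
XOR → 1101010010 = 850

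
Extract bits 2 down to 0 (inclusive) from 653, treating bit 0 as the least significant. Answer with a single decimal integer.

5

v = 1010001101
Shift right by 0: 1010001101
Mask low 3 bits: 101 = 5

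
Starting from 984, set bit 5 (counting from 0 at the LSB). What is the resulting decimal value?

1016

x = 1111011000
bit 5 is currently 0; set it via x | (1 << 5) = x | 32
→ 1111111000 = 1016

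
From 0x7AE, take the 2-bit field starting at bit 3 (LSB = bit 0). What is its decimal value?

v = 11110101110
Shift right by 3: 11110101
Mask low 2 bits: 01 = 1

1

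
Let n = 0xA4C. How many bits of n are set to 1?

5

0xA4C = 101001001100
Count the 1s: 1 + 1 + 1 + 1 + 1 = 5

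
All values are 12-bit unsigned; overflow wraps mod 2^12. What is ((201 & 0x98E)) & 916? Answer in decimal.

128

201 = 000011001001
0x98E = 100110001110
→ & → 000010001000 = 136
916 = 001110010100
→ & → 000010000000 = 128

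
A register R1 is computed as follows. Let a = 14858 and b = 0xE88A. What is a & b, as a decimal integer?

14858 = 0011101000001010
0xE88A = 1110100010001010
AND → 0010100000001010 = 10250

10250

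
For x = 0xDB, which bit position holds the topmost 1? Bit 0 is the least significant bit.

0xDB = 11011011
The topmost 1 is at position 7 (since 2^7 = 128 ≤ 219 < 256).

7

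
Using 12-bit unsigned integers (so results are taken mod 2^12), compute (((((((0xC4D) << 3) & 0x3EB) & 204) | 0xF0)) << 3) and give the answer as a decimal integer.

1984

0xC4D = 110001001101
→ << 3 (mod 2^12) → 001001101000 = 616
0x3EB = 001111101011
→ & → 001001101000 = 616
204 = 000011001100
→ & → 000001001000 = 72
0xF0 = 000011110000
→ | → 000011111000 = 248
→ << 3 (mod 2^12) → 011111000000 = 1984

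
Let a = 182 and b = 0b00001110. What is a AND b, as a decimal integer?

6

182 = 10110110
b = 00001110
AND → 00000110 = 6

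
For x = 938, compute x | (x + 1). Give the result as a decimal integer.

939

x = 1110101010 = 938
x + 1 = 1110101011
OR    = 1110101011 = 939
(x | (x + 1) sets the lowest cleared bit.)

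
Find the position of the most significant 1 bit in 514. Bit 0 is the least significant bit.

514 = 1000000010
The topmost 1 is at position 9 (since 2^9 = 512 ≤ 514 < 1024).

9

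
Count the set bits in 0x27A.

6

0x27A = 1001111010
Count the 1s: 1 + 1 + 1 + 1 + 1 + 1 = 6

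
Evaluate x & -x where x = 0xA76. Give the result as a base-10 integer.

2

x = 101001110110 = 2678
-x (two's complement) = …010110001010
AND   = 000000000010 = 2
(x & -x isolates the lowest set bit of x.)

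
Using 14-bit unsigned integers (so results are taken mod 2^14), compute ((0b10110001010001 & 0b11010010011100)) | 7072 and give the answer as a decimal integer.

16304

0b10110001010001 = 10110001010001
0b11010010011100 = 11010010011100
→ & → 10010000010000 = 9232
7072 = 01101110100000
→ | → 11111110110000 = 16304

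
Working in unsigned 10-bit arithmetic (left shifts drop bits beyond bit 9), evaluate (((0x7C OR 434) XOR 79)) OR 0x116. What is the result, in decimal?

0x7C = 0001111100
434 = 0110110010
→ OR → 0111111110 = 510
79 = 0001001111
→ XOR → 0110110001 = 433
0x116 = 0100010110
→ OR → 0110110111 = 439

439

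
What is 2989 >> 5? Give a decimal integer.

93

2989 = 101110101101
shift right by 5 → 000001011101 = 93
(equivalently, floor(2989 / 32))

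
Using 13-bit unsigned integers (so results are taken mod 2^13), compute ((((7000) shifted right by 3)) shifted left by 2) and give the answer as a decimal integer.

3500

7000 = 1101101011000
→ shifted right by 3 → 0001101101011 = 875
→ shifted left by 2 (mod 2^13) → 0110110101100 = 3500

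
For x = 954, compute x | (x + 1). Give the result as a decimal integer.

x = 1110111010 = 954
x + 1 = 1110111011
OR    = 1110111011 = 955
(x | (x + 1) sets the lowest cleared bit.)

955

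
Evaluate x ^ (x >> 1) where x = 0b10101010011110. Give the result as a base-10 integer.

x = 10101010011110 = 10910
x>>1 = 01010101001111
XOR  = 11111111010001 = 16337
(x ^ (x >> 1) gives the standard binary-reflected Gray code of x.)

16337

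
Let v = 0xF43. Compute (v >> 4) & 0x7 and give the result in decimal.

4

v = 111101000011
Shift right by 4: 11110100
Mask low 3 bits: 100 = 4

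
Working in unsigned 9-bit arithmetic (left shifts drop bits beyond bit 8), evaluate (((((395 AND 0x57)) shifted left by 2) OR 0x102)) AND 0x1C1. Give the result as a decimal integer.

395 = 110001011
0x57 = 001010111
→ AND → 000000011 = 3
→ shifted left by 2 (mod 2^9) → 000001100 = 12
0x102 = 100000010
→ OR → 100001110 = 270
0x1C1 = 111000001
→ AND → 100000000 = 256

256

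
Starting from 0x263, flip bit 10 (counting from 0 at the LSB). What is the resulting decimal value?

1635

x = 001001100011
bit 10 is currently 0; toggle it via x ^ (1 << 10) = x ^ 1024
→ 011001100011 = 1635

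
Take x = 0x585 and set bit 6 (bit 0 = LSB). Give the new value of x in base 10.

x = 010110000101
bit 6 is currently 0; set it via x | (1 << 6) = x | 64
→ 010111000101 = 1477

1477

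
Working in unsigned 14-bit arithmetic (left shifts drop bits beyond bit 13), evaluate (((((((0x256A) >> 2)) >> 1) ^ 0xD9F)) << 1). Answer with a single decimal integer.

0x256A = 10010101101010
→ >> 2 → 00100101011010 = 2394
→ >> 1 → 00010010101101 = 1197
0xD9F = 00110110011111
→ ^ → 00100100110010 = 2354
→ << 1 (mod 2^14) → 01001001100100 = 4708

4708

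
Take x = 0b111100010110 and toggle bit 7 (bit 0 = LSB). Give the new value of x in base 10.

3990

x = 111100010110
bit 7 is currently 0; toggle it via x ^ (1 << 7) = x ^ 128
→ 111110010110 = 3990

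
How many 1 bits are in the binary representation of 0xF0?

4

0xF0 = 11110000
Count the 1s: 1 + 1 + 1 + 1 = 4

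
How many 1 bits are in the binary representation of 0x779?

0x779 = 11101111001
Count the 1s: 1 + 1 + 1 + 1 + 1 + 1 + 1 + 1 = 8

8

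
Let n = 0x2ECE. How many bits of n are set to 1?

9

0x2ECE = 10111011001110
Count the 1s: 1 + 1 + 1 + 1 + 1 + 1 + 1 + 1 + 1 = 9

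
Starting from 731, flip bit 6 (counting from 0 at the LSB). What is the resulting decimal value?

x = 01011011011
bit 6 is currently 1; toggle it via x ^ (1 << 6) = x ^ 64
→ 01010011011 = 667

667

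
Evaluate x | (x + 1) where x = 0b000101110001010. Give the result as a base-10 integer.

2955

x = 101110001010 = 2954
x + 1 = 101110001011
OR    = 101110001011 = 2955
(x | (x + 1) sets the lowest cleared bit.)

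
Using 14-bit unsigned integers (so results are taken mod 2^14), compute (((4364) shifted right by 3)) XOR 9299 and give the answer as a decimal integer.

9842

4364 = 01000100001100
→ shifted right by 3 → 00001000100001 = 545
9299 = 10010001010011
→ XOR → 10011001110010 = 9842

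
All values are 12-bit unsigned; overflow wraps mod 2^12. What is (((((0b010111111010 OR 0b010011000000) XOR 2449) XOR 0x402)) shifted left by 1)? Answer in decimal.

0b010111111010 = 010111111010
0b010011000000 = 010011000000
→ OR → 010111111010 = 1530
2449 = 100110010001
→ XOR → 110001101011 = 3179
0x402 = 010000000010
→ XOR → 100001101001 = 2153
→ shifted left by 1 (mod 2^12) → 000011010010 = 210

210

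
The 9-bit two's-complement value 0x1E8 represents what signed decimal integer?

-24

pattern = 111101000 (MSB is 1 ⇒ negative)
Invert: 000010111, add 1 → 000011000 = 24, so the value is -24.
(Equivalently: 488 - 2^9 = 488 - 512 = -24.)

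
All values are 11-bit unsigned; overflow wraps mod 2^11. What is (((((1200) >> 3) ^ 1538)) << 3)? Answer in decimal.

1184

1200 = 10010110000
→ >> 3 → 00010010110 = 150
1538 = 11000000010
→ ^ → 11010010100 = 1684
→ << 3 (mod 2^11) → 10010100000 = 1184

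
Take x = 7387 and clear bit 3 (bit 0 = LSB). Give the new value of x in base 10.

7379

x = 1110011011011
bit 3 is currently 1; clear it via x & ~(1 << 3) = x & ~8
→ 1110011010011 = 7379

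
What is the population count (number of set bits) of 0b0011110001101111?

n = 11110001101111
Count the 1s: 1 + 1 + 1 + 1 + 1 + 1 + 1 + 1 + 1 + 1 = 10

10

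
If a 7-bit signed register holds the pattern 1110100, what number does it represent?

-12

pattern = 1110100 (MSB is 1 ⇒ negative)
Invert: 0001011, add 1 → 0001100 = 12, so the value is -12.
(Equivalently: 116 - 2^7 = 116 - 128 = -12.)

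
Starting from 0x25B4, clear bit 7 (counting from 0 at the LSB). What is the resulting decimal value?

9524

x = 10010110110100
bit 7 is currently 1; clear it via x & ~(1 << 7) = x & ~128
→ 10010100110100 = 9524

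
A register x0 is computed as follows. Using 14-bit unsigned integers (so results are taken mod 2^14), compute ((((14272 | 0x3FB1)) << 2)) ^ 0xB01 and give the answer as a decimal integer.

14272 = 11011111000000
0x3FB1 = 11111110110001
→ | → 11111111110001 = 16369
→ << 2 (mod 2^14) → 11111111000100 = 16324
0xB01 = 00101100000001
→ ^ → 11010011000101 = 13509

13509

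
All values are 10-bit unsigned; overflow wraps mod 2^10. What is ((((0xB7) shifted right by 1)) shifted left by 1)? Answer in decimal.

0xB7 = 0010110111
→ shifted right by 1 → 0001011011 = 91
→ shifted left by 1 (mod 2^10) → 0010110110 = 182

182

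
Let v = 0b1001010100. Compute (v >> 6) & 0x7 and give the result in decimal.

1

v = 1001010100
Shift right by 6: 1001
Mask low 3 bits: 001 = 1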